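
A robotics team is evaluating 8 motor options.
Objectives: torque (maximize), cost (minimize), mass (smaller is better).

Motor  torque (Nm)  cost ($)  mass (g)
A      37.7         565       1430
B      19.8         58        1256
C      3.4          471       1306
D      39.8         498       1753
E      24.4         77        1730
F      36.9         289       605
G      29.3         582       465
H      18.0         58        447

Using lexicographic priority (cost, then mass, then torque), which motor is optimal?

First minimize cost: best is 58, kept {B, H}.
Then minimize mass: best is 447, kept {H}.

H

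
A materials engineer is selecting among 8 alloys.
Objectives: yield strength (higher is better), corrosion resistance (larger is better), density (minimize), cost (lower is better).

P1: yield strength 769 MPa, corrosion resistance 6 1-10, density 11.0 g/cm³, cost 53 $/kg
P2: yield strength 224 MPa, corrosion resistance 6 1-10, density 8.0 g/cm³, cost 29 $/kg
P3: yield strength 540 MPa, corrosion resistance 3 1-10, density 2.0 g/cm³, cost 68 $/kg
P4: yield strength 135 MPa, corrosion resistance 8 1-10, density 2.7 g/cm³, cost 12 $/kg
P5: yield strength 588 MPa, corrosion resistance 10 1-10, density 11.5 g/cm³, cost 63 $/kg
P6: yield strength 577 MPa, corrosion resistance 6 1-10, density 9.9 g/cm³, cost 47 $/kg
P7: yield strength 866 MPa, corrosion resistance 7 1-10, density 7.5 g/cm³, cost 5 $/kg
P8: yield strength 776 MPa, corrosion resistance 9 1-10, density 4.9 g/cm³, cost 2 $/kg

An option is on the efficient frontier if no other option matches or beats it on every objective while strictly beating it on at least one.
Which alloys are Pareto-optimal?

P3, P4, P5, P7, P8

P1: dominated by P7 (yield strength 866≥769, corrosion resistance 7≥6, density 7.5≤11.0, cost 5≤53).
P2: dominated by P7 (yield strength 866≥224, corrosion resistance 7≥6, density 7.5≤8.0, cost 5≤29).
P3: not dominated (best density).
P4: not dominated.
P5: not dominated (best corrosion resistance).
P6: dominated by P7 (yield strength 866≥577, corrosion resistance 7≥6, density 7.5≤9.9, cost 5≤47).
P7: not dominated (best yield strength).
P8: not dominated (best cost).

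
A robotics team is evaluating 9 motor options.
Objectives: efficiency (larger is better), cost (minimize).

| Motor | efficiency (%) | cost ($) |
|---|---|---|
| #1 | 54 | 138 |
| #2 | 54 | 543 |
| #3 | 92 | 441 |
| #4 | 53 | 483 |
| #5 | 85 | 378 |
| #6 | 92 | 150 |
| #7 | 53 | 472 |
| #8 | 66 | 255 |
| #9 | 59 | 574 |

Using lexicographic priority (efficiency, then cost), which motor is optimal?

#6

First maximize efficiency: best is 92, kept {#3, #6}.
Then minimize cost: best is 150, kept {#6}.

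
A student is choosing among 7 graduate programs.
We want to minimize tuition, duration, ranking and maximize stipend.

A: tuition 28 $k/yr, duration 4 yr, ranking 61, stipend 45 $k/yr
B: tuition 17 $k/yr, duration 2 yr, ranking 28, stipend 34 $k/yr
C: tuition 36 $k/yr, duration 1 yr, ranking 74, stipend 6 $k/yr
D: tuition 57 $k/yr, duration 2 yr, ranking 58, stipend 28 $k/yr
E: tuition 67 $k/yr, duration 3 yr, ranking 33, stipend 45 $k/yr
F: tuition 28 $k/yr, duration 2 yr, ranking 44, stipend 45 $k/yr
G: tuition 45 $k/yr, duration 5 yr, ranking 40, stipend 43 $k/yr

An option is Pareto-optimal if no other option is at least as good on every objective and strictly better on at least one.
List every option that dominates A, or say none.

F

F: tuition 28≤28, duration 2≤4, ranking 44≤61, stipend 45≥45 — dominates A.
Others (B, C, D, E, G) are each worse than A on at least one objective.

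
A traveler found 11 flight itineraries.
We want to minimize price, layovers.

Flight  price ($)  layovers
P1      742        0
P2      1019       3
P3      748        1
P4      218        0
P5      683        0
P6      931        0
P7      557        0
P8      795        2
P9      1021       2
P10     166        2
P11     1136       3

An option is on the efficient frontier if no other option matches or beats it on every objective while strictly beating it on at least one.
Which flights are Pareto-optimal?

P1: dominated by P4 (price 218≤742, layovers 0≤0).
P2: dominated by P1 (price 742≤1019, layovers 0≤3).
P3: dominated by P1 (price 742≤748, layovers 0≤1).
P4: not dominated.
P5: dominated by P4 (price 218≤683, layovers 0≤0).
P6: dominated by P1 (price 742≤931, layovers 0≤0).
P7: dominated by P4 (price 218≤557, layovers 0≤0).
P8: dominated by P1 (price 742≤795, layovers 0≤2).
P9: dominated by P1 (price 742≤1021, layovers 0≤2).
P10: not dominated (best price).
P11: dominated by P1 (price 742≤1136, layovers 0≤3).

P4, P10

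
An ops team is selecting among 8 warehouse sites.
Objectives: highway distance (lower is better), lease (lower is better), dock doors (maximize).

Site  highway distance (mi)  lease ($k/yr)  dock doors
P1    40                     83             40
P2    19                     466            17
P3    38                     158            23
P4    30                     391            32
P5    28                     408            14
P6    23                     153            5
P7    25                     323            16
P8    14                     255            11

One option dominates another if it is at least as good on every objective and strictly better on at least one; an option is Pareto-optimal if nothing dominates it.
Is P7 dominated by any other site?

P1: worse on highway distance (40 vs 25).
P2: worse on lease (466 vs 323).
P3: worse on highway distance (38 vs 25).
P4: worse on highway distance (30 vs 25).
P5: worse on highway distance (28 vs 25).
P6: worse on dock doors (5 vs 16).
P8: worse on dock doors (11 vs 16).
No option is at least as good as P7 on every objective and strictly better on one.

No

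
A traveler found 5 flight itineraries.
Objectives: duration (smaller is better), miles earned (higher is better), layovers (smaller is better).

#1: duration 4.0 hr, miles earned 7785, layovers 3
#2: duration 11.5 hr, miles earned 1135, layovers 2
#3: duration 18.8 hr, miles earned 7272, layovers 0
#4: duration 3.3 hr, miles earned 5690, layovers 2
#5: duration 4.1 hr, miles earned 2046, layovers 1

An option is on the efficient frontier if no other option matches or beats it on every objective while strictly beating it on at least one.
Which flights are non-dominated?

#1, #3, #4, #5

#1: not dominated (best miles earned).
#2: dominated by #4 (duration 3.3≤11.5, miles earned 5690≥1135, layovers 2≤2).
#3: not dominated (best layovers).
#4: not dominated (best duration).
#5: not dominated.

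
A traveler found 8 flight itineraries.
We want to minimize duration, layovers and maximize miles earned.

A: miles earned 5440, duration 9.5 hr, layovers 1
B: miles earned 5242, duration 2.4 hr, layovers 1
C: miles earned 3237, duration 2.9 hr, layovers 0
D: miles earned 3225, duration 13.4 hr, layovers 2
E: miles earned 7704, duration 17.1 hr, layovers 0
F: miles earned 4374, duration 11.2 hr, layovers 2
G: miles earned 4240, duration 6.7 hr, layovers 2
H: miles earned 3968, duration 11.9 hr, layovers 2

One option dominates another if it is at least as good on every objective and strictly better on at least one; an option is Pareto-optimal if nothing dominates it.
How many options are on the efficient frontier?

A: not dominated.
B: not dominated (best duration).
C: not dominated.
D: dominated by A (miles earned 5440≥3225, duration 9.5≤13.4, layovers 1≤2).
E: not dominated (best miles earned).
F: dominated by A (miles earned 5440≥4374, duration 9.5≤11.2, layovers 1≤2).
G: dominated by B (miles earned 5242≥4240, duration 2.4≤6.7, layovers 1≤2).
H: dominated by A (miles earned 5440≥3968, duration 9.5≤11.9, layovers 1≤2).
Pareto-optimal: A, B, C, E → 4.

4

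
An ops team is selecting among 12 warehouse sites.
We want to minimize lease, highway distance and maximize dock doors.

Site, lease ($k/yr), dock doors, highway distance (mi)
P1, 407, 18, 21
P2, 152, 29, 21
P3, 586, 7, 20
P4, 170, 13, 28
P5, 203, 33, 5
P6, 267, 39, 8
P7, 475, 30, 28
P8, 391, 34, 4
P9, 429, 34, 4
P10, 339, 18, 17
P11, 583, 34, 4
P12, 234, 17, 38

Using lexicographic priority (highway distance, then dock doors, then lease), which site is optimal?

P8

First minimize highway distance: best is 4, kept {P8, P9, P11}.
Then maximize dock doors: best is 34, kept {P8, P9, P11}.
Then minimize lease: best is 391, kept {P8}.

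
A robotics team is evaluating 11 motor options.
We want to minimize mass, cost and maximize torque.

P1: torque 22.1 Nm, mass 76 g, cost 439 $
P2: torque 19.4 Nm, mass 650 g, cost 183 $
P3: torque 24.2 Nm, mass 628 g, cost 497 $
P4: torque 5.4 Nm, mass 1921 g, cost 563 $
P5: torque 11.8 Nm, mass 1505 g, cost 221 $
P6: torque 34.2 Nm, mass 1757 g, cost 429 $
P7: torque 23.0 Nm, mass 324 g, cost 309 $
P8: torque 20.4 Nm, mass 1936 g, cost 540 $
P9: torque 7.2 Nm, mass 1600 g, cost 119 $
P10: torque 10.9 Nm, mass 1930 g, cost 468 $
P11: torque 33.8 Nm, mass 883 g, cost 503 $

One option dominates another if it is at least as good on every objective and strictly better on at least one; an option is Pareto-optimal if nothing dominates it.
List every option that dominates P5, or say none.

P2: torque 19.4≥11.8, mass 650≤1505, cost 183≤221 — dominates P5.
Others (P1, P3, P4, P6, P7, P8, P9, P10, P11) are each worse than P5 on at least one objective.

P2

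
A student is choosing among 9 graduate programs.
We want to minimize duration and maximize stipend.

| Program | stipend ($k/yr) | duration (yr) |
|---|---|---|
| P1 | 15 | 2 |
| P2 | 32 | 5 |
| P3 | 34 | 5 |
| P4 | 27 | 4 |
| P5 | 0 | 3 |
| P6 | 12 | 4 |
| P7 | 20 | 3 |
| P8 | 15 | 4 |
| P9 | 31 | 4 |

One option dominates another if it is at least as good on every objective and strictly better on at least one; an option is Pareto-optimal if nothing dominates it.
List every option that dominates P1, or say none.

P2: worse on duration (5 vs 2).
P3: worse on duration (5 vs 2).
P4: worse on duration (4 vs 2).
P5: worse on stipend (0 vs 15).
P6: worse on stipend (12 vs 15).
P7: worse on duration (3 vs 2).
P8: worse on duration (4 vs 2).
P9: worse on duration (4 vs 2).
No option dominates P1.

none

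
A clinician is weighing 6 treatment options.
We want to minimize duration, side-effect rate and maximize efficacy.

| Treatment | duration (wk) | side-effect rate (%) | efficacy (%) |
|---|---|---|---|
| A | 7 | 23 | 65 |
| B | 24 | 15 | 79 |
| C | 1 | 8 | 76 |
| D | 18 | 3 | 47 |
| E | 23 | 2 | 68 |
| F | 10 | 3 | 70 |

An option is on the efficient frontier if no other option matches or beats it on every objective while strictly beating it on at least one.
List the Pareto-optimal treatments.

A: dominated by C (duration 1≤7, side-effect rate 8≤23, efficacy 76≥65).
B: not dominated (best efficacy).
C: not dominated (best duration).
D: dominated by F (duration 10≤18, side-effect rate 3≤3, efficacy 70≥47).
E: not dominated (best side-effect rate).
F: not dominated.

B, C, E, F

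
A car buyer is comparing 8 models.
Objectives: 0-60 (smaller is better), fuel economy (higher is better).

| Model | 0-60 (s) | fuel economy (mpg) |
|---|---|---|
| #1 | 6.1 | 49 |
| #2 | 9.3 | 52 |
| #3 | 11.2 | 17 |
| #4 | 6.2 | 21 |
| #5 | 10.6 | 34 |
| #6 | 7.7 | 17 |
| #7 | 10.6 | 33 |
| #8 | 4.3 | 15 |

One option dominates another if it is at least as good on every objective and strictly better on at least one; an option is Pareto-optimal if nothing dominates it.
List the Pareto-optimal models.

#1: not dominated.
#2: not dominated (best fuel economy).
#3: dominated by #1 (0-60 6.1≤11.2, fuel economy 49≥17).
#4: dominated by #1 (0-60 6.1≤6.2, fuel economy 49≥21).
#5: dominated by #1 (0-60 6.1≤10.6, fuel economy 49≥34).
#6: dominated by #1 (0-60 6.1≤7.7, fuel economy 49≥17).
#7: dominated by #1 (0-60 6.1≤10.6, fuel economy 49≥33).
#8: not dominated (best 0-60).

#1, #2, #8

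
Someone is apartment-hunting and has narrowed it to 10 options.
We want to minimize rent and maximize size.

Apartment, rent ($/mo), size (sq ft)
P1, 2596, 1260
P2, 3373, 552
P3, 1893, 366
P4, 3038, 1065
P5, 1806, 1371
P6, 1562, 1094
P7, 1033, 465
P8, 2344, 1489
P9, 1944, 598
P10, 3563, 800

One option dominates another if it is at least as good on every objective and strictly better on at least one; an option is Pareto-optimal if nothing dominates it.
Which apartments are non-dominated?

P1: dominated by P5 (rent 1806≤2596, size 1371≥1260).
P2: dominated by P1 (rent 2596≤3373, size 1260≥552).
P3: dominated by P5 (rent 1806≤1893, size 1371≥366).
P4: dominated by P1 (rent 2596≤3038, size 1260≥1065).
P5: not dominated.
P6: not dominated.
P7: not dominated (best rent).
P8: not dominated (best size).
P9: dominated by P5 (rent 1806≤1944, size 1371≥598).
P10: dominated by P1 (rent 2596≤3563, size 1260≥800).

P5, P6, P7, P8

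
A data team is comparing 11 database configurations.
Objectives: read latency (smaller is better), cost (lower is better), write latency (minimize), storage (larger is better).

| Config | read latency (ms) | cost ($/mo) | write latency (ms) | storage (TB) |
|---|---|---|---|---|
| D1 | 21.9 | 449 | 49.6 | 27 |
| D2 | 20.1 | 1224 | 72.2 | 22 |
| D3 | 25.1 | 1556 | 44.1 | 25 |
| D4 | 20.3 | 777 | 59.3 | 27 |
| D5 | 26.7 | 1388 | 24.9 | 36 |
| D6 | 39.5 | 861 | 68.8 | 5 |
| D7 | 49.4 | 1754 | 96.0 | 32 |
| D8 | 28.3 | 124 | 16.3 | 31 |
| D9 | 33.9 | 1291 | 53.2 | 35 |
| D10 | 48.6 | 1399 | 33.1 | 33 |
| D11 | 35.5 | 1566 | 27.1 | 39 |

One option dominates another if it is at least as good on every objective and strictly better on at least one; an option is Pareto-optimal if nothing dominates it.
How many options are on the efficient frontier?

D1: not dominated.
D2: not dominated (best read latency).
D3: not dominated.
D4: not dominated.
D5: not dominated.
D6: dominated by D1 (read latency 21.9≤39.5, cost 449≤861, write latency 49.6≤68.8, storage 27≥5).
D7: dominated by D5 (read latency 26.7≤49.4, cost 1388≤1754, write latency 24.9≤96.0, storage 36≥32).
D8: not dominated (best cost).
D9: not dominated.
D10: dominated by D5 (read latency 26.7≤48.6, cost 1388≤1399, write latency 24.9≤33.1, storage 36≥33).
D11: not dominated (best storage).
Pareto-optimal: D1, D2, D3, D4, D5, D8, D9, D11 → 8.

8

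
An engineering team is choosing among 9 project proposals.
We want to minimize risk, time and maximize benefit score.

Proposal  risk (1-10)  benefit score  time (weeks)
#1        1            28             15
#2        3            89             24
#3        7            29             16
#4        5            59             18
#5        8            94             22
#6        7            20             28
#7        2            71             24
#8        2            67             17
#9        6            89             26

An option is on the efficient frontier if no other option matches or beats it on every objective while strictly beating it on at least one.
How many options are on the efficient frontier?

6

#1: not dominated (best risk).
#2: not dominated.
#3: not dominated.
#4: dominated by #8 (risk 2≤5, benefit score 67≥59, time 17≤18).
#5: not dominated (best benefit score).
#6: dominated by #1 (risk 1≤7, benefit score 28≥20, time 15≤28).
#7: not dominated.
#8: not dominated.
#9: dominated by #2 (risk 3≤6, benefit score 89≥89, time 24≤26).
Pareto-optimal: #1, #2, #3, #5, #7, #8 → 6.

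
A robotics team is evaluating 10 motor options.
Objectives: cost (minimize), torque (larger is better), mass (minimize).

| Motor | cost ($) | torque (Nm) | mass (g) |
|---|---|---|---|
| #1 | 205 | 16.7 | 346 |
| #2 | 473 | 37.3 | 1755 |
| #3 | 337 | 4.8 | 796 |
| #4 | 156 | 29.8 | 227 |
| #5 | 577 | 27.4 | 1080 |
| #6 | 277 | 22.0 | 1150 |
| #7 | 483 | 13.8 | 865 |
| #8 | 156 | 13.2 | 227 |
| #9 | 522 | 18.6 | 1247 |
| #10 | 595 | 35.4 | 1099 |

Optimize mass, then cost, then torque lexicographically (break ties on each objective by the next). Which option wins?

#4

First minimize mass: best is 227, kept {#4, #8}.
Then minimize cost: best is 156, kept {#4, #8}.
Then maximize torque: best is 29.8, kept {#4}.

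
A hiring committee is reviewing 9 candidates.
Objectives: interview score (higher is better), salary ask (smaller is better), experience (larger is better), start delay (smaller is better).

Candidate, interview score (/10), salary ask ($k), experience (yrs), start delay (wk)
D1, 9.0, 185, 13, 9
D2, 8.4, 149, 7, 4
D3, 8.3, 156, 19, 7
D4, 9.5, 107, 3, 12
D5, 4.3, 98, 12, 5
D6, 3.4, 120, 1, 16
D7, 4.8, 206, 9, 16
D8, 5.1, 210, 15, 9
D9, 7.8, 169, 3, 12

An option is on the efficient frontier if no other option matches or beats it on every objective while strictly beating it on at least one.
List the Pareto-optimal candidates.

D1: not dominated.
D2: not dominated (best start delay).
D3: not dominated (best experience).
D4: not dominated (best interview score).
D5: not dominated (best salary ask).
D6: dominated by D4 (interview score 9.5≥3.4, salary ask 107≤120, experience 3≥1, start delay 12≤16).
D7: dominated by D1 (interview score 9.0≥4.8, salary ask 185≤206, experience 13≥9, start delay 9≤16).
D8: dominated by D3 (interview score 8.3≥5.1, salary ask 156≤210, experience 19≥15, start delay 7≤9).
D9: dominated by D2 (interview score 8.4≥7.8, salary ask 149≤169, experience 7≥3, start delay 4≤12).

D1, D2, D3, D4, D5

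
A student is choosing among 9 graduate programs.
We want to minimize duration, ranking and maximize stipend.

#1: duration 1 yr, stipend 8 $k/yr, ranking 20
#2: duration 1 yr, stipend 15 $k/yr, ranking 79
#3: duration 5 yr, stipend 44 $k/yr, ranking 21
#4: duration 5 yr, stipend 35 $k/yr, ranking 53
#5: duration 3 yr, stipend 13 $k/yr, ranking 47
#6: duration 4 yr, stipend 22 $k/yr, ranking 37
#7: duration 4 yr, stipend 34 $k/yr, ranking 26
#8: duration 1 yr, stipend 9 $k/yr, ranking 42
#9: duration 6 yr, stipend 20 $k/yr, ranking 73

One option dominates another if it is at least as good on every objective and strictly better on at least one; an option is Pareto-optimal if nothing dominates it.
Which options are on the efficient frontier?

#1: not dominated (best ranking).
#2: not dominated.
#3: not dominated (best stipend).
#4: dominated by #3 (duration 5≤5, stipend 44≥35, ranking 21≤53).
#5: not dominated.
#6: dominated by #7 (duration 4≤4, stipend 34≥22, ranking 26≤37).
#7: not dominated.
#8: not dominated.
#9: dominated by #3 (duration 5≤6, stipend 44≥20, ranking 21≤73).

#1, #2, #3, #5, #7, #8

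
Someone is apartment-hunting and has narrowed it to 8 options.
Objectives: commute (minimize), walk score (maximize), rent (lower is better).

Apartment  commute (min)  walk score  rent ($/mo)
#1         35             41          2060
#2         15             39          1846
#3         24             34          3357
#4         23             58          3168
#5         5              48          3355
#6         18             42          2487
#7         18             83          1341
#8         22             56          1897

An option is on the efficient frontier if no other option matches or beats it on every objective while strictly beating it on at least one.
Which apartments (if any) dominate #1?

#7: commute 18≤35, walk score 83≥41, rent 1341≤2060 — dominates #1.
#8: commute 22≤35, walk score 56≥41, rent 1897≤2060 — dominates #1.
Others (#2, #3, #4, #5, #6) are each worse than #1 on at least one objective.

#7, #8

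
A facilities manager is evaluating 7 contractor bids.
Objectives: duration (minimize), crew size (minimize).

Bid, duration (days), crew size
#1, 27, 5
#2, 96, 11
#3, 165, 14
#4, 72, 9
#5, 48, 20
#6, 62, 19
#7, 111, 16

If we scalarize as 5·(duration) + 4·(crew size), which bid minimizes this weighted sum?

#1

#1: 5·27 + 4·5 = 155
#2: 5·96 + 4·11 = 524
#3: 5·165 + 4·14 = 881
#4: 5·72 + 4·9 = 396
#5: 5·48 + 4·20 = 320
#6: 5·62 + 4·19 = 386
#7: 5·111 + 4·16 = 619
Lowest: #1 at 155.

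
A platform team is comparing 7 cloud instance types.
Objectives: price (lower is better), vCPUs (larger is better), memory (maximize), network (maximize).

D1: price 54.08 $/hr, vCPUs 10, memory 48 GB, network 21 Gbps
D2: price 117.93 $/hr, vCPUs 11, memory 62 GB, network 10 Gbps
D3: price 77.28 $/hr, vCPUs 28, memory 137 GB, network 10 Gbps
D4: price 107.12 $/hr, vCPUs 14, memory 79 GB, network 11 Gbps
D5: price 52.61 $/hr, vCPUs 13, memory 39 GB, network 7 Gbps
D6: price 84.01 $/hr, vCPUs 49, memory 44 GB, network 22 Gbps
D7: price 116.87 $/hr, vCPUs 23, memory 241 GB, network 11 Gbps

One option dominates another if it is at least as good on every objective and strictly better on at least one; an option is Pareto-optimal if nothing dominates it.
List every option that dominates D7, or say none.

D1: worse on vCPUs (10 vs 23).
D2: worse on price (117.93 vs 116.87).
D3: worse on memory (137 vs 241).
D4: worse on vCPUs (14 vs 23).
D5: worse on vCPUs (13 vs 23).
D6: worse on memory (44 vs 241).
No option dominates D7.

none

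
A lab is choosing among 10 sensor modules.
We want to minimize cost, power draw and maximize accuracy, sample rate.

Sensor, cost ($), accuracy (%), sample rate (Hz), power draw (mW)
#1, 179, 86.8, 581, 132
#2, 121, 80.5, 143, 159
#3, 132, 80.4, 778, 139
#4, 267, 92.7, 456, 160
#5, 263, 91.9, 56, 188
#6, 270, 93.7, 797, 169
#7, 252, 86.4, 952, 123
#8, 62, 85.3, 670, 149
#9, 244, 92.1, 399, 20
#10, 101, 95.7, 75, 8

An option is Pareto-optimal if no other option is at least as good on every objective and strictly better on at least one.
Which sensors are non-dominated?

#1: not dominated.
#2: dominated by #8 (cost 62≤121, accuracy 85.3≥80.5, sample rate 670≥143, power draw 149≤159).
#3: not dominated.
#4: not dominated.
#5: dominated by #9 (cost 244≤263, accuracy 92.1≥91.9, sample rate 399≥56, power draw 20≤188).
#6: not dominated.
#7: not dominated (best sample rate).
#8: not dominated (best cost).
#9: not dominated.
#10: not dominated (best accuracy).

#1, #3, #4, #6, #7, #8, #9, #10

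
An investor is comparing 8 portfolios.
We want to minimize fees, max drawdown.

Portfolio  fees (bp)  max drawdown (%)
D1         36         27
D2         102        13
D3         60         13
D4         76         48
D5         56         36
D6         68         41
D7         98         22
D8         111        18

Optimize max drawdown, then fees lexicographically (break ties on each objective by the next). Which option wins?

D3

First minimize max drawdown: best is 13, kept {D2, D3}.
Then minimize fees: best is 60, kept {D3}.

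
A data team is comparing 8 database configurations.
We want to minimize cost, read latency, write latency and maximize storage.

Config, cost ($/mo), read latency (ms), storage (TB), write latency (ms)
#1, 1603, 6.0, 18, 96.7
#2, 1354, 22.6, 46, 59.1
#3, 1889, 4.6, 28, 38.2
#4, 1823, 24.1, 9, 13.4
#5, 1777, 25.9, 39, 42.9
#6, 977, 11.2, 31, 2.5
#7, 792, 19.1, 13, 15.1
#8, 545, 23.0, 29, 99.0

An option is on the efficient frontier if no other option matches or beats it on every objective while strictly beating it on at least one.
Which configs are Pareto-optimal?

#1: not dominated.
#2: not dominated (best storage).
#3: not dominated (best read latency).
#4: dominated by #6 (cost 977≤1823, read latency 11.2≤24.1, storage 31≥9, write latency 2.5≤13.4).
#5: not dominated.
#6: not dominated (best write latency).
#7: not dominated.
#8: not dominated (best cost).

#1, #2, #3, #5, #6, #7, #8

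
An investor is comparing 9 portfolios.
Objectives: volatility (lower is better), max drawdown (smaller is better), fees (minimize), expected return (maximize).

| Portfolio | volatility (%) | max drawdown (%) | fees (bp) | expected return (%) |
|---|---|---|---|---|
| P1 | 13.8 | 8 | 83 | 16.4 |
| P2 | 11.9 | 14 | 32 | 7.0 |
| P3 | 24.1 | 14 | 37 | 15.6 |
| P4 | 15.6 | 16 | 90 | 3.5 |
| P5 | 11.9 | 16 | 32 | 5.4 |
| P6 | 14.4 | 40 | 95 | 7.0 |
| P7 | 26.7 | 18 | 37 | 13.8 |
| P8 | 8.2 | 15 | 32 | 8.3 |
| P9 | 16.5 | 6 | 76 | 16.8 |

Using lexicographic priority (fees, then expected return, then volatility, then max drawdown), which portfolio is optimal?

First minimize fees: best is 32, kept {P2, P5, P8}.
Then maximize expected return: best is 8.3, kept {P8}.

P8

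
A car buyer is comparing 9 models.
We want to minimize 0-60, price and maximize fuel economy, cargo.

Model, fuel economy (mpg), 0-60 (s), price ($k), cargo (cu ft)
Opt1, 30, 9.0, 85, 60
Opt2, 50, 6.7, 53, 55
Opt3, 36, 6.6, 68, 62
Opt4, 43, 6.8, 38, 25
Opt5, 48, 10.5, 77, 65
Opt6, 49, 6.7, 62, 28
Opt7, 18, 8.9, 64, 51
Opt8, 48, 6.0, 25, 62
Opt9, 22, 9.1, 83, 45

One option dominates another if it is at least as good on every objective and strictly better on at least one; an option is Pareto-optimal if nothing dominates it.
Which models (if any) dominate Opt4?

Opt8: fuel economy 48≥43, 0-60 6.0≤6.8, price 25≤38, cargo 62≥25 — dominates Opt4.
Others (Opt1, Opt2, Opt3, Opt5, Opt6, Opt7, Opt9) are each worse than Opt4 on at least one objective.

Opt8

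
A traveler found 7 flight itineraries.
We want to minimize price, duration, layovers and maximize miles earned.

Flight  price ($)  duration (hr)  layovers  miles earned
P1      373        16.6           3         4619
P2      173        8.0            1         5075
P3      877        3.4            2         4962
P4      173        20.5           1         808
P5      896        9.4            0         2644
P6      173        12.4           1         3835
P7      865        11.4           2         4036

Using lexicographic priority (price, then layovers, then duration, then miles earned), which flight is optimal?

P2

First minimize price: best is 173, kept {P2, P4, P6}.
Then minimize layovers: best is 1, kept {P2, P4, P6}.
Then minimize duration: best is 8.0, kept {P2}.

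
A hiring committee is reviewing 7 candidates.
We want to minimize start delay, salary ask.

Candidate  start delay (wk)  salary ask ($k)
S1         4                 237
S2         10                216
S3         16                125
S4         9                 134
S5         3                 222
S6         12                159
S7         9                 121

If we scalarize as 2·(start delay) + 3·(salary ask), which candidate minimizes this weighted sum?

S1: 2·4 + 3·237 = 719
S2: 2·10 + 3·216 = 668
S3: 2·16 + 3·125 = 407
S4: 2·9 + 3·134 = 420
S5: 2·3 + 3·222 = 672
S6: 2·12 + 3·159 = 501
S7: 2·9 + 3·121 = 381
Lowest: S7 at 381.

S7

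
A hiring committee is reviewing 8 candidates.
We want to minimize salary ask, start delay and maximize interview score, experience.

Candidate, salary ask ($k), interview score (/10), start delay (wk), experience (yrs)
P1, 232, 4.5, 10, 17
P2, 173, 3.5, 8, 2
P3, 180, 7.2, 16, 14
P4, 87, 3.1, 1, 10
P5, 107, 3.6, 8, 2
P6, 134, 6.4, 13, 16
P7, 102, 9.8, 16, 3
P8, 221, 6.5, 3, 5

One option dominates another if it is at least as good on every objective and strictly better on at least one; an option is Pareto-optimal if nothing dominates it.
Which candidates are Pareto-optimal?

P1: not dominated (best experience).
P2: dominated by P5 (salary ask 107≤173, interview score 3.6≥3.5, start delay 8≤8, experience 2≥2).
P3: not dominated.
P4: not dominated (best salary ask).
P5: not dominated.
P6: not dominated.
P7: not dominated (best interview score).
P8: not dominated.

P1, P3, P4, P5, P6, P7, P8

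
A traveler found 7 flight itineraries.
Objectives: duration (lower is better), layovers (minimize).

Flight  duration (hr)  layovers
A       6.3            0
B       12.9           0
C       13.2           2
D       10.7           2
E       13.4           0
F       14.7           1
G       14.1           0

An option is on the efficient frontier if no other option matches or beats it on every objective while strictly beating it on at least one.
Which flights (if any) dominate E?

A: duration 6.3≤13.4, layovers 0≤0 — dominates E.
B: duration 12.9≤13.4, layovers 0≤0 — dominates E.
Others (C, D, F, G) are each worse than E on at least one objective.

A, B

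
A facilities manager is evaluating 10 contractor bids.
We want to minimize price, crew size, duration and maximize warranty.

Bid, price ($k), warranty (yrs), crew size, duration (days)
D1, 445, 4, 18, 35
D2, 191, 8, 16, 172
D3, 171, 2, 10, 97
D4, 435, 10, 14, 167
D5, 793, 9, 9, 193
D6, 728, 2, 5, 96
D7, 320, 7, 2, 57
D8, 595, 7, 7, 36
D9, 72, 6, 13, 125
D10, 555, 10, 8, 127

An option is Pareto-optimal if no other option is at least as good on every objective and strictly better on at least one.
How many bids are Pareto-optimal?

8

D1: not dominated (best duration).
D2: not dominated.
D3: not dominated.
D4: not dominated.
D5: dominated by D10 (price 555≤793, warranty 10≥9, crew size 8≤9, duration 127≤193).
D6: dominated by D7 (price 320≤728, warranty 7≥2, crew size 2≤5, duration 57≤96).
D7: not dominated (best crew size).
D8: not dominated.
D9: not dominated (best price).
D10: not dominated.
Pareto-optimal: D1, D2, D3, D4, D7, D8, D9, D10 → 8.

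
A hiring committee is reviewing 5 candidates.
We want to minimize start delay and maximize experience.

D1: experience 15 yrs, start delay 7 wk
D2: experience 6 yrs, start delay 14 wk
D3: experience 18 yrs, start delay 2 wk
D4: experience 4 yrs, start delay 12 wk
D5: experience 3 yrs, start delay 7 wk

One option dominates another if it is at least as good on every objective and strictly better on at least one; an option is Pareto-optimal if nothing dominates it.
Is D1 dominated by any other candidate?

D3 vs D1: experience 18≥15, start delay 2≤7 — D3 is at least as good on every objective and strictly better on at least one, so D3 dominates D1.

Yes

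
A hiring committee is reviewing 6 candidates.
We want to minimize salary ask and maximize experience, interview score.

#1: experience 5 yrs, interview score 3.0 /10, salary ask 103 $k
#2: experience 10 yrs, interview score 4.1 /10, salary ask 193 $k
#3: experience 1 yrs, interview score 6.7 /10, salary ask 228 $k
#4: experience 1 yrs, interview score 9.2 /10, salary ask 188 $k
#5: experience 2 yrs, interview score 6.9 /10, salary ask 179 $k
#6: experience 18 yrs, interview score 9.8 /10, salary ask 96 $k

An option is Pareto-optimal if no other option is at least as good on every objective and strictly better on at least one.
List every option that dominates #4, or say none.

#6

#6: experience 18≥1, interview score 9.8≥9.2, salary ask 96≤188 — dominates #4.
Others (#1, #2, #3, #5) are each worse than #4 on at least one objective.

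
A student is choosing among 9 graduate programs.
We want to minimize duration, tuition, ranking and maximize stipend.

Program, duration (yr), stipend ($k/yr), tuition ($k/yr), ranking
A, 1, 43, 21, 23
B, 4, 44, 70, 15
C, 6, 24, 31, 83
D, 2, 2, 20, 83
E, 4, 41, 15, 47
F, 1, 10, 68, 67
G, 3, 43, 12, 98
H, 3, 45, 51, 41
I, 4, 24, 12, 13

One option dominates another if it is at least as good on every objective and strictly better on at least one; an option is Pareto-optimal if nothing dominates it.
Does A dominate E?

A vs E: A is worse on tuition (21 vs 15), so it does not dominate E.

No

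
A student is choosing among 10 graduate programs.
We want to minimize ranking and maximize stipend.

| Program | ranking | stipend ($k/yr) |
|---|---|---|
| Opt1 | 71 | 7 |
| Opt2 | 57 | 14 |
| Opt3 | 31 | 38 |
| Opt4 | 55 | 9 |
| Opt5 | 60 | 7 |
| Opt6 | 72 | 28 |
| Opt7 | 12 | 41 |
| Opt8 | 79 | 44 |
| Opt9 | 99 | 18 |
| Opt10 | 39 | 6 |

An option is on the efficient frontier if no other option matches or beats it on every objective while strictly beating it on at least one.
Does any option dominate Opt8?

No

Opt1: worse on stipend (7 vs 44).
Opt2: worse on stipend (14 vs 44).
Opt3: worse on stipend (38 vs 44).
Opt4: worse on stipend (9 vs 44).
Opt5: worse on stipend (7 vs 44).
Opt6: worse on stipend (28 vs 44).
Opt7: worse on stipend (41 vs 44).
Opt9: worse on ranking (99 vs 79).
Opt10: worse on stipend (6 vs 44).
No option is at least as good as Opt8 on every objective and strictly better on one.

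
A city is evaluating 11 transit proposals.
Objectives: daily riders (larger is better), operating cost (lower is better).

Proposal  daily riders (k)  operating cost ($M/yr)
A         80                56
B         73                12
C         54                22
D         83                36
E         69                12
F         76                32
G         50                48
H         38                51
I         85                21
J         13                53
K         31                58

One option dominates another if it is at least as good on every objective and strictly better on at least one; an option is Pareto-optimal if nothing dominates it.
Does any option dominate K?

Yes

A vs K: daily riders 80≥31, operating cost 56≤58 — A is at least as good on every objective and strictly better on at least one, so A dominates K.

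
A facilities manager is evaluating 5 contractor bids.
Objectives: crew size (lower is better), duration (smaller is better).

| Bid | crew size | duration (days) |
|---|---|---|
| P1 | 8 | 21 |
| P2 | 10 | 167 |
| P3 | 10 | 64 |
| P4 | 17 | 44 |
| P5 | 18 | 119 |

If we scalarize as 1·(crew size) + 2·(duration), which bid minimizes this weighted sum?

P1: 1·8 + 2·21 = 50
P2: 1·10 + 2·167 = 344
P3: 1·10 + 2·64 = 138
P4: 1·17 + 2·44 = 105
P5: 1·18 + 2·119 = 256
Lowest: P1 at 50.

P1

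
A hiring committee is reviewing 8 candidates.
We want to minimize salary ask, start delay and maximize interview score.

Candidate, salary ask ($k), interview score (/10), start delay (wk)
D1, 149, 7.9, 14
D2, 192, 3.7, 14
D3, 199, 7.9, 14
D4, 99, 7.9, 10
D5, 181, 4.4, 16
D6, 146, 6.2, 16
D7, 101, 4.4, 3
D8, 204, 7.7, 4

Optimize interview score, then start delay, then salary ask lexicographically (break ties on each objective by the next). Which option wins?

D4

First maximize interview score: best is 7.9, kept {D1, D3, D4}.
Then minimize start delay: best is 10, kept {D4}.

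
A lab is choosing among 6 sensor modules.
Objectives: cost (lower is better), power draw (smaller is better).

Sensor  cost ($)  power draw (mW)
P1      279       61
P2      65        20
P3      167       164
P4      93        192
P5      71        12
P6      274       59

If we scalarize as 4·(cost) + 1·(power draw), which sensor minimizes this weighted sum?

P2

P1: 4·279 + 1·61 = 1177
P2: 4·65 + 1·20 = 280
P3: 4·167 + 1·164 = 832
P4: 4·93 + 1·192 = 564
P5: 4·71 + 1·12 = 296
P6: 4·274 + 1·59 = 1155
Lowest: P2 at 280.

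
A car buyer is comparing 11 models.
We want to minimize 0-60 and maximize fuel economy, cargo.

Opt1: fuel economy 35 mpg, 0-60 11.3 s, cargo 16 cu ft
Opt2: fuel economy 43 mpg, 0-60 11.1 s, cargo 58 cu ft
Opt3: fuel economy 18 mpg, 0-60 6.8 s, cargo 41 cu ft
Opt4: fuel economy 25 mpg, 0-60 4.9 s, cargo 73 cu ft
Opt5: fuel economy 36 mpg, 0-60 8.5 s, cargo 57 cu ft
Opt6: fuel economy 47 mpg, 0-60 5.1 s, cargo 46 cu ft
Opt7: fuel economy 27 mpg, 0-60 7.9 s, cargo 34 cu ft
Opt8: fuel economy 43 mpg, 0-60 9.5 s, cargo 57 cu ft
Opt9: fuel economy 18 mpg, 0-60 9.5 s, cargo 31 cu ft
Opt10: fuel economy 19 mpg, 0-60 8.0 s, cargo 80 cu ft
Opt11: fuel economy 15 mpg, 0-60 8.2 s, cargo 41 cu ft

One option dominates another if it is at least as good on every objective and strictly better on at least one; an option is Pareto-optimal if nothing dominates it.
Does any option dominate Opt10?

Opt1: worse on 0-60 (11.3 vs 8.0).
Opt2: worse on 0-60 (11.1 vs 8.0).
Opt3: worse on fuel economy (18 vs 19).
Opt4: worse on cargo (73 vs 80).
Opt5: worse on 0-60 (8.5 vs 8.0).
Opt6: worse on cargo (46 vs 80).
Opt7: worse on cargo (34 vs 80).
Opt8: worse on 0-60 (9.5 vs 8.0).
Opt9: worse on fuel economy (18 vs 19).
Opt11: worse on fuel economy (15 vs 19).
No option is at least as good as Opt10 on every objective and strictly better on one.

No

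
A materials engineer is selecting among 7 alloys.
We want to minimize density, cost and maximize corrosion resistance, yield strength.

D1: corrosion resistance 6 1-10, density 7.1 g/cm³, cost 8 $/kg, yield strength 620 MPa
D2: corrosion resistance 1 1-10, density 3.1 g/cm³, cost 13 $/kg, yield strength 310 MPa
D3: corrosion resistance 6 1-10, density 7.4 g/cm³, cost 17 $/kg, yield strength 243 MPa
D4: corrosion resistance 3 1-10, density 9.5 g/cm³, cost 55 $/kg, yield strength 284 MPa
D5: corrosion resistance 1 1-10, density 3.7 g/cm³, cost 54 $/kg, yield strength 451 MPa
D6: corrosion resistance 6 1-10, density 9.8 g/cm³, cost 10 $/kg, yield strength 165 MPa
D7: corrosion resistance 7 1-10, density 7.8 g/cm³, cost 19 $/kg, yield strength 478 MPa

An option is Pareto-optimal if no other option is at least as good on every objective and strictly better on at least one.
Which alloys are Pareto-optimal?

D1, D2, D5, D7

D1: not dominated (best cost).
D2: not dominated (best density).
D3: dominated by D1 (corrosion resistance 6≥6, density 7.1≤7.4, cost 8≤17, yield strength 620≥243).
D4: dominated by D1 (corrosion resistance 6≥3, density 7.1≤9.5, cost 8≤55, yield strength 620≥284).
D5: not dominated.
D6: dominated by D1 (corrosion resistance 6≥6, density 7.1≤9.8, cost 8≤10, yield strength 620≥165).
D7: not dominated (best corrosion resistance).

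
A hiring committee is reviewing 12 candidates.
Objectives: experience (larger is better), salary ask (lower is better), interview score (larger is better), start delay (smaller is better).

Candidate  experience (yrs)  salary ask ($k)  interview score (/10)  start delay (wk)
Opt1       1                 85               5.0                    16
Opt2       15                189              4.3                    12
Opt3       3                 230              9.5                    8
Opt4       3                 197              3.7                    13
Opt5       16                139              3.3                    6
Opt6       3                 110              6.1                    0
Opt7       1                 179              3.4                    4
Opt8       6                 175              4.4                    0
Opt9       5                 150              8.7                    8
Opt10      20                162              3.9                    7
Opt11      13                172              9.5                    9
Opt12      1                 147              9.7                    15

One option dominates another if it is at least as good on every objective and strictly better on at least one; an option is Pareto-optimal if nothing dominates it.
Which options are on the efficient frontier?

Opt1, Opt2, Opt3, Opt5, Opt6, Opt8, Opt9, Opt10, Opt11, Opt12

Opt1: not dominated (best salary ask).
Opt2: not dominated.
Opt3: not dominated.
Opt4: dominated by Opt2 (experience 15≥3, salary ask 189≤197, interview score 4.3≥3.7, start delay 12≤13).
Opt5: not dominated.
Opt6: not dominated.
Opt7: dominated by Opt6 (experience 3≥1, salary ask 110≤179, interview score 6.1≥3.4, start delay 0≤4).
Opt8: not dominated.
Opt9: not dominated.
Opt10: not dominated (best experience).
Opt11: not dominated.
Opt12: not dominated (best interview score).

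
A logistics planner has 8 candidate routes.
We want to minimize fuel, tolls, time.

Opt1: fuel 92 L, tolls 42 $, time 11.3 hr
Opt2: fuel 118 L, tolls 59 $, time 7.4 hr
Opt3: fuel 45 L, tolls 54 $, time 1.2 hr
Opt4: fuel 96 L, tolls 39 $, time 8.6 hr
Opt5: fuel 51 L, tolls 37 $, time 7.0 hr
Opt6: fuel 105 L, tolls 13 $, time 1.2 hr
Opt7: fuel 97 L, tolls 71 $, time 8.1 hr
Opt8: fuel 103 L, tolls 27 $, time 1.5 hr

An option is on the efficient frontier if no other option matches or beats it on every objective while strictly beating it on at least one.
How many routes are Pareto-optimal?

Opt1: dominated by Opt5 (fuel 51≤92, tolls 37≤42, time 7.0≤11.3).
Opt2: dominated by Opt3 (fuel 45≤118, tolls 54≤59, time 1.2≤7.4).
Opt3: not dominated (best fuel).
Opt4: dominated by Opt5 (fuel 51≤96, tolls 37≤39, time 7.0≤8.6).
Opt5: not dominated.
Opt6: not dominated (best tolls).
Opt7: dominated by Opt3 (fuel 45≤97, tolls 54≤71, time 1.2≤8.1).
Opt8: not dominated.
Pareto-optimal: Opt3, Opt5, Opt6, Opt8 → 4.

4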